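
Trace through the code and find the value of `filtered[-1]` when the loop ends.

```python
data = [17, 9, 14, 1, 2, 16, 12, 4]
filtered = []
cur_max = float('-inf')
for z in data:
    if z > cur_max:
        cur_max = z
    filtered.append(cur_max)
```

Let's trace through this code step by step.

Initialize: data = [17, 9, 14, 1, 2, 16, 12, 4]
Initialize: filtered = []
Initialize: cur_max = -inf
Entering loop: for z in data:
After iteration 1: z = 17, filtered = [17], cur_max = 17
After iteration 2: z = 9, filtered = [17, 17], cur_max = 17
After iteration 3: z = 14, filtered = [17, 17, 17], cur_max = 17
After iteration 4: z = 1, filtered = [17, 17, 17, 17], cur_max = 17
After iteration 5: z = 2, filtered = [17, 17, 17, 17, 17], cur_max = 17
After iteration 6: z = 16, filtered = [17, 17, 17, 17, 17, 17], cur_max = 17
After iteration 7: z = 12, filtered = [17, 17, 17, 17, 17, 17, 17], cur_max = 17
After iteration 8: z = 4, filtered = [17, 17, 17, 17, 17, 17, 17, 17], cur_max = 17
Loop ends.
filtered[-1] = 17

Final answer: 17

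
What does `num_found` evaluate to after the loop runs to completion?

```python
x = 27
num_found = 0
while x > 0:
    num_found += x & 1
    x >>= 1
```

Let's trace through this code step by step.

Initialize: x = 27
Initialize: num_found = 0
Entering loop: while x > 0:
After iteration 1: x = 13, num_found = 1
After iteration 2: x = 6, num_found = 2
After iteration 3: x = 3, num_found = 2
After iteration 4: x = 1, num_found = 3
After iteration 5: x = 0, num_found = 4
Loop ends.

Final answer: 4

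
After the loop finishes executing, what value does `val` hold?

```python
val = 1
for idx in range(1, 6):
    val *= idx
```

Let's trace through this code step by step.

Initialize: val = 1
Entering loop: for idx in range(1, 6):
After iteration 1: idx = 1, val = 1
After iteration 2: idx = 2, val = 2
After iteration 3: idx = 3, val = 6
After iteration 4: idx = 4, val = 24
After iteration 5: idx = 5, val = 120
Loop ends.

Final answer: 120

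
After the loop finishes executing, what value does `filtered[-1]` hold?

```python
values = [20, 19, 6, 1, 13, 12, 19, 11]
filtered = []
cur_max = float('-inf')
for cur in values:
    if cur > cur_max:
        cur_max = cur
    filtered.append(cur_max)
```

Let's trace through this code step by step.

Initialize: values = [20, 19, 6, 1, 13, 12, 19, 11]
Initialize: filtered = []
Initialize: cur_max = -inf
Entering loop: for cur in values:
After iteration 1: cur = 20, filtered = [20], cur_max = 20
After iteration 2: cur = 19, filtered = [20, 20], cur_max = 20
After iteration 3: cur = 6, filtered = [20, 20, 20], cur_max = 20
After iteration 4: cur = 1, filtered = [20, 20, 20, 20], cur_max = 20
After iteration 5: cur = 13, filtered = [20, 20, 20, 20, 20], cur_max = 20
After iteration 6: cur = 12, filtered = [20, 20, 20, 20, 20, 20], cur_max = 20
After iteration 7: cur = 19, filtered = [20, 20, 20, 20, 20, 20, 20], cur_max = 20
After iteration 8: cur = 11, filtered = [20, 20, 20, 20, 20, 20, 20, 20], cur_max = 20
Loop ends.
filtered[-1] = 20

Final answer: 20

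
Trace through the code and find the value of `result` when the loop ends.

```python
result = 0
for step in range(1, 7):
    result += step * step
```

Let's trace through this code step by step.

Initialize: result = 0
Entering loop: for step in range(1, 7):
After iteration 1: step = 1, result = 1
After iteration 2: step = 2, result = 5
After iteration 3: step = 3, result = 14
After iteration 4: step = 4, result = 30
After iteration 5: step = 5, result = 55
After iteration 6: step = 6, result = 91
Loop ends.

Final answer: 91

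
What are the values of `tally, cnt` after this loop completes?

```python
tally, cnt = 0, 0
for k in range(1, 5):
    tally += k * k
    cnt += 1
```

Let's trace through this code step by step.

Initialize: tally = 0
Initialize: cnt = 0
Entering loop: for k in range(1, 5):
After iteration 1: k = 1, tally = 1, cnt = 1
After iteration 2: k = 2, tally = 5, cnt = 2
After iteration 3: k = 3, tally = 14, cnt = 3
After iteration 4: k = 4, tally = 30, cnt = 4
Loop ends.

Final answer: 30, 4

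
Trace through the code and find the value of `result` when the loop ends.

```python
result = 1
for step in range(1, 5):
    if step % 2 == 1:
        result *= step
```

Let's trace through this code step by step.

Initialize: result = 1
Entering loop: for step in range(1, 5):
After iteration 1: step = 1, result = 1
After iteration 2: step = 2, result = 1
After iteration 3: step = 3, result = 3
After iteration 4: step = 4, result = 3
Loop ends.

Final answer: 3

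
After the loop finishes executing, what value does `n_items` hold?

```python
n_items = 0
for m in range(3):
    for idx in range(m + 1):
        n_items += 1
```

Let's trace through this code step by step.

Initialize: n_items = 0
Entering loop: for m in range(3):
After iteration 1: m = 0, n_items = 1, idx = 0
After iteration 2: m = 1, n_items = 3, idx = 1
After iteration 3: m = 2, n_items = 6, idx = 2
Loop ends.

Final answer: 6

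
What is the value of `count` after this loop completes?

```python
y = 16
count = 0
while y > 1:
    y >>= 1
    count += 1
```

Let's trace through this code step by step.

Initialize: y = 16
Initialize: count = 0
Entering loop: while y > 1:
After iteration 1: y = 8, count = 1
After iteration 2: y = 4, count = 2
After iteration 3: y = 2, count = 3
After iteration 4: y = 1, count = 4
Loop ends.

Final answer: 4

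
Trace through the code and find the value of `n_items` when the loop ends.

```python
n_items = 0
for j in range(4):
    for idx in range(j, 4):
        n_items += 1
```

Let's trace through this code step by step.

Initialize: n_items = 0
Entering loop: for j in range(4):
After iteration 1: j = 0, n_items = 4
After iteration 2: j = 1, n_items = 7
After iteration 3: j = 2, n_items = 9
After iteration 4: j = 3, n_items = 10
Loop ends.

Final answer: 10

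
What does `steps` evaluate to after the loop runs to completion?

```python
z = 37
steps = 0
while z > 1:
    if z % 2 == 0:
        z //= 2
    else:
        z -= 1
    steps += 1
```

Let's trace through this code step by step.

Initialize: z = 37
Initialize: steps = 0
Entering loop: while z > 1:
After iteration 1: z = 36, steps = 1
After iteration 2: z = 18, steps = 2
After iteration 3: z = 9, steps = 3
After iteration 4: z = 8, steps = 4
After iteration 5: z = 4, steps = 5
After iteration 6: z = 2, steps = 6
After iteration 7: z = 1, steps = 7
Loop ends.

Final answer: 7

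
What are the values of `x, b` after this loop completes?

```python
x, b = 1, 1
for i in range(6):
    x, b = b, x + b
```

Let's trace through this code step by step.

Initialize: x = 1
Initialize: b = 1
Entering loop: for i in range(6):
After iteration 1: i = 0, x = 1, b = 2
After iteration 2: i = 1, x = 2, b = 3
After iteration 3: i = 2, x = 3, b = 5
After iteration 4: i = 3, x = 5, b = 8
After iteration 5: i = 4, x = 8, b = 13
After iteration 6: i = 5, x = 13, b = 21
Loop ends.

Final answer: 13, 21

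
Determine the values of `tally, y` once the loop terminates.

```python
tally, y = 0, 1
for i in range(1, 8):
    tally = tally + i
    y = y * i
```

Let's trace through this code step by step.

Initialize: tally = 0
Initialize: y = 1
Entering loop: for i in range(1, 8):
After iteration 1: i = 1, tally = 1, y = 1
After iteration 2: i = 2, tally = 3, y = 2
After iteration 3: i = 3, tally = 6, y = 6
After iteration 4: i = 4, tally = 10, y = 24
After iteration 5: i = 5, tally = 15, y = 120
After iteration 6: i = 6, tally = 21, y = 720
After iteration 7: i = 7, tally = 28, y = 5040
Loop ends.

Final answer: 28, 5040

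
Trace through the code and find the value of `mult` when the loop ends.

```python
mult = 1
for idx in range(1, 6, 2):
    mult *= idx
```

Let's trace through this code step by step.

Initialize: mult = 1
Entering loop: for idx in range(1, 6, 2):
After iteration 1: idx = 1, mult = 1
After iteration 2: idx = 3, mult = 3
After iteration 3: idx = 5, mult = 15
Loop ends.

Final answer: 15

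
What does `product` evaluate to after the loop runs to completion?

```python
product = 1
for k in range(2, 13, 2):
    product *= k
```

Let's trace through this code step by step.

Initialize: product = 1
Entering loop: for k in range(2, 13, 2):
After iteration 1: k = 2, product = 2
After iteration 2: k = 4, product = 8
After iteration 3: k = 6, product = 48
After iteration 4: k = 8, product = 384
After iteration 5: k = 10, product = 3840
After iteration 6: k = 12, product = 46080
Loop ends.

Final answer: 46080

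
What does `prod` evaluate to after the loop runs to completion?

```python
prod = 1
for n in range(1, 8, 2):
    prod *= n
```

Let's trace through this code step by step.

Initialize: prod = 1
Entering loop: for n in range(1, 8, 2):
After iteration 1: n = 1, prod = 1
After iteration 2: n = 3, prod = 3
After iteration 3: n = 5, prod = 15
After iteration 4: n = 7, prod = 105
Loop ends.

Final answer: 105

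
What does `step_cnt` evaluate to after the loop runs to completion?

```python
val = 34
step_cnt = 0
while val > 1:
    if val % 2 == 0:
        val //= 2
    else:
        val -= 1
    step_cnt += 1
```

Let's trace through this code step by step.

Initialize: val = 34
Initialize: step_cnt = 0
Entering loop: while val > 1:
After iteration 1: val = 17, step_cnt = 1
After iteration 2: val = 16, step_cnt = 2
After iteration 3: val = 8, step_cnt = 3
After iteration 4: val = 4, step_cnt = 4
After iteration 5: val = 2, step_cnt = 5
After iteration 6: val = 1, step_cnt = 6
Loop ends.

Final answer: 6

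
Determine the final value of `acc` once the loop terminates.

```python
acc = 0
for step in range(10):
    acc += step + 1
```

Let's trace through this code step by step.

Initialize: acc = 0
Entering loop: for step in range(10):
After iteration 1: step = 0, acc = 1
After iteration 2: step = 1, acc = 3
After iteration 3: step = 2, acc = 6
After iteration 4: step = 3, acc = 10
After iteration 5: step = 4, acc = 15
After iteration 6: step = 5, acc = 21
After iteration 7: step = 6, acc = 28
After iteration 8: step = 7, acc = 36
After iteration 9: step = 8, acc = 45
After iteration 10: step = 9, acc = 55
Loop ends.

Final answer: 55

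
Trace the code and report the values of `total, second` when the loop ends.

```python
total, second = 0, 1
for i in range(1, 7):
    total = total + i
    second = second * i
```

Let's trace through this code step by step.

Initialize: total = 0
Initialize: second = 1
Entering loop: for i in range(1, 7):
After iteration 1: i = 1, total = 1, second = 1
After iteration 2: i = 2, total = 3, second = 2
After iteration 3: i = 3, total = 6, second = 6
After iteration 4: i = 4, total = 10, second = 24
After iteration 5: i = 5, total = 15, second = 120
After iteration 6: i = 6, total = 21, second = 720
Loop ends.

Final answer: 21, 720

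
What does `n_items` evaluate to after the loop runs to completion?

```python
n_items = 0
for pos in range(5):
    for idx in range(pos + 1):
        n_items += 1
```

Let's trace through this code step by step.

Initialize: n_items = 0
Entering loop: for pos in range(5):
After iteration 1: pos = 0, n_items = 1, idx = 0
After iteration 2: pos = 1, n_items = 3, idx = 1
After iteration 3: pos = 2, n_items = 6, idx = 2
After iteration 4: pos = 3, n_items = 10, idx = 3
After iteration 5: pos = 4, n_items = 15, idx = 4
Loop ends.

Final answer: 15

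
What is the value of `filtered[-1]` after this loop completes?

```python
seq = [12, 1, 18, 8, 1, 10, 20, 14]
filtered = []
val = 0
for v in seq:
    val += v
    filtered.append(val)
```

Let's trace through this code step by step.

Initialize: seq = [12, 1, 18, 8, 1, 10, 20, 14]
Initialize: filtered = []
Initialize: val = 0
Entering loop: for v in seq:
After iteration 1: v = 12, filtered = [12], val = 12
After iteration 2: v = 1, filtered = [12, 13], val = 13
After iteration 3: v = 18, filtered = [12, 13, 31], val = 31
After iteration 4: v = 8, filtered = [12, 13, 31, 39], val = 39
After iteration 5: v = 1, filtered = [12, 13, 31, 39, 40], val = 40
After iteration 6: v = 10, filtered = [12, 13, 31, 39, 40, 50], val = 50
After iteration 7: v = 20, filtered = [12, 13, 31, 39, 40, 50, 70], val = 70
After iteration 8: v = 14, filtered = [12, 13, 31, 39, 40, 50, 70, 84], val = 84
Loop ends.
filtered[-1] = 84

Final answer: 84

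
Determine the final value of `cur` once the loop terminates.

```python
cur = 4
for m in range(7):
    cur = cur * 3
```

Let's trace through this code step by step.

Initialize: cur = 4
Entering loop: for m in range(7):
After iteration 1: m = 0, cur = 12
After iteration 2: m = 1, cur = 36
After iteration 3: m = 2, cur = 108
After iteration 4: m = 3, cur = 324
After iteration 5: m = 4, cur = 972
After iteration 6: m = 5, cur = 2916
After iteration 7: m = 6, cur = 8748
Loop ends.

Final answer: 8748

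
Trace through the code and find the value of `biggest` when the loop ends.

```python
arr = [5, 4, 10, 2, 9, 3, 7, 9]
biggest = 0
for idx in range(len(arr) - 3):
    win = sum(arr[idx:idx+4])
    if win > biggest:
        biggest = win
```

Let's trace through this code step by step.

Initialize: arr = [5, 4, 10, 2, 9, 3, 7, 9]
Initialize: biggest = 0
Entering loop: for idx in range(len(arr) - 3):
After iteration 1: idx = 0, biggest = 21, win = 21
After iteration 2: idx = 1, biggest = 25, win = 25
After iteration 3: idx = 2, biggest = 25, win = 24
After iteration 4: idx = 3, biggest = 25, win = 21
After iteration 5: idx = 4, biggest = 28, win = 28
Loop ends.

Final answer: 28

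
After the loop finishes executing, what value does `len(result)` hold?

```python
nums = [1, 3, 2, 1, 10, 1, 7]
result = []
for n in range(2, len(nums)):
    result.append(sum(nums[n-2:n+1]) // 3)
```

Let's trace through this code step by step.

Initialize: nums = [1, 3, 2, 1, 10, 1, 7]
Initialize: result = []
Entering loop: for n in range(2, len(nums)):
After iteration 1: n = 2, result = [2]
After iteration 2: n = 3, result = [2, 2]
After iteration 3: n = 4, result = [2, 2, 4]
After iteration 4: n = 5, result = [2, 2, 4, 4]
After iteration 5: n = 6, result = [2, 2, 4, 4, 6]
Loop ends.
len(result) = 5

Final answer: 5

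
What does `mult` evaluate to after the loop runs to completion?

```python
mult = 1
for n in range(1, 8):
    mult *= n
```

Let's trace through this code step by step.

Initialize: mult = 1
Entering loop: for n in range(1, 8):
After iteration 1: n = 1, mult = 1
After iteration 2: n = 2, mult = 2
After iteration 3: n = 3, mult = 6
After iteration 4: n = 4, mult = 24
After iteration 5: n = 5, mult = 120
After iteration 6: n = 6, mult = 720
After iteration 7: n = 7, mult = 5040
Loop ends.

Final answer: 5040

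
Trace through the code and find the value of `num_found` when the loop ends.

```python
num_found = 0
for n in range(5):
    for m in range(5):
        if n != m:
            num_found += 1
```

Let's trace through this code step by step.

Initialize: num_found = 0
Entering loop: for n in range(5):
After iteration 1: n = 0, num_found = 4
After iteration 2: n = 1, num_found = 8
After iteration 3: n = 2, num_found = 12
After iteration 4: n = 3, num_found = 16
After iteration 5: n = 4, num_found = 20
Loop ends.

Final answer: 20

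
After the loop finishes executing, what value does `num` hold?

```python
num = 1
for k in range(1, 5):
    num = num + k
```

Let's trace through this code step by step.

Initialize: num = 1
Entering loop: for k in range(1, 5):
After iteration 1: k = 1, num = 2
After iteration 2: k = 2, num = 4
After iteration 3: k = 3, num = 7
After iteration 4: k = 4, num = 11
Loop ends.

Final answer: 11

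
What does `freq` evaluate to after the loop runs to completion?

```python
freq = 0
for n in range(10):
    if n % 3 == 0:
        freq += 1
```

Let's trace through this code step by step.

Initialize: freq = 0
Entering loop: for n in range(10):
After iteration 1: n = 0, freq = 1
After iteration 2: n = 1, freq = 1
After iteration 3: n = 2, freq = 1
After iteration 4: n = 3, freq = 2
After iteration 5: n = 4, freq = 2
After iteration 6: n = 5, freq = 2
After iteration 7: n = 6, freq = 3
After iteration 8: n = 7, freq = 3
After iteration 9: n = 8, freq = 3
After iteration 10: n = 9, freq = 4
Loop ends.

Final answer: 4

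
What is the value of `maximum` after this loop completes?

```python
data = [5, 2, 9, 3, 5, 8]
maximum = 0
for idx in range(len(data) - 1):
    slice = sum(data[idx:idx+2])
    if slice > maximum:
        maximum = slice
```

Let's trace through this code step by step.

Initialize: data = [5, 2, 9, 3, 5, 8]
Initialize: maximum = 0
Entering loop: for idx in range(len(data) - 1):
After iteration 1: idx = 0, maximum = 7, slice = 7
After iteration 2: idx = 1, maximum = 11, slice = 11
After iteration 3: idx = 2, maximum = 12, slice = 12
After iteration 4: idx = 3, maximum = 12, slice = 8
After iteration 5: idx = 4, maximum = 13, slice = 13
Loop ends.

Final answer: 13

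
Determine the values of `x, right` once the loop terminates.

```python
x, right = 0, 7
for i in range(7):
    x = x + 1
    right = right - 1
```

Let's trace through this code step by step.

Initialize: x = 0
Initialize: right = 7
Entering loop: for i in range(7):
After iteration 1: i = 0, x = 1, right = 6
After iteration 2: i = 1, x = 2, right = 5
After iteration 3: i = 2, x = 3, right = 4
After iteration 4: i = 3, x = 4, right = 3
After iteration 5: i = 4, x = 5, right = 2
After iteration 6: i = 5, x = 6, right = 1
After iteration 7: i = 6, x = 7, right = 0
Loop ends.

Final answer: 7, 0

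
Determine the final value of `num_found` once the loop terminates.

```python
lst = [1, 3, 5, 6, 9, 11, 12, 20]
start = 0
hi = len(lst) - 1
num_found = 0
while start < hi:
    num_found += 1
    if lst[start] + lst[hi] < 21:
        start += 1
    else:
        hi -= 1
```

Let's trace through this code step by step.

Initialize: lst = [1, 3, 5, 6, 9, 11, 12, 20]
Initialize: start = 0
Initialize: hi = 7
Initialize: num_found = 0
Entering loop: while start < hi:
After iteration 1: start = 0, hi = 6, num_found = 1
After iteration 2: start = 1, hi = 6, num_found = 2
After iteration 3: start = 2, hi = 6, num_found = 3
After iteration 4: start = 3, hi = 6, num_found = 4
After iteration 5: start = 4, hi = 6, num_found = 5
After iteration 6: start = 4, hi = 5, num_found = 6
After iteration 7: start = 5, hi = 5, num_found = 7
Loop ends.

Final answer: 7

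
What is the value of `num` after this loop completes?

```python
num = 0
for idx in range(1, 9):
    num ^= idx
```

Let's trace through this code step by step.

Initialize: num = 0
Entering loop: for idx in range(1, 9):
After iteration 1: idx = 1, num = 1
After iteration 2: idx = 2, num = 3
After iteration 3: idx = 3, num = 0
After iteration 4: idx = 4, num = 4
After iteration 5: idx = 5, num = 1
After iteration 6: idx = 6, num = 7
After iteration 7: idx = 7, num = 0
After iteration 8: idx = 8, num = 8
Loop ends.

Final answer: 8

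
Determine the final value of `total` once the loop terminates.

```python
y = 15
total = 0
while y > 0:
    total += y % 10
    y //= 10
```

Let's trace through this code step by step.

Initialize: y = 15
Initialize: total = 0
Entering loop: while y > 0:
After iteration 1: y = 1, total = 5
After iteration 2: y = 0, total = 6
Loop ends.

Final answer: 6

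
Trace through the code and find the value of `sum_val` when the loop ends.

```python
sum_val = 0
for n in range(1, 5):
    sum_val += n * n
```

Let's trace through this code step by step.

Initialize: sum_val = 0
Entering loop: for n in range(1, 5):
After iteration 1: n = 1, sum_val = 1
After iteration 2: n = 2, sum_val = 5
After iteration 3: n = 3, sum_val = 14
After iteration 4: n = 4, sum_val = 30
Loop ends.

Final answer: 30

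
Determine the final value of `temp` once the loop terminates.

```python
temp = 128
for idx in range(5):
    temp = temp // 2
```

Let's trace through this code step by step.

Initialize: temp = 128
Entering loop: for idx in range(5):
After iteration 1: idx = 0, temp = 64
After iteration 2: idx = 1, temp = 32
After iteration 3: idx = 2, temp = 16
After iteration 4: idx = 3, temp = 8
After iteration 5: idx = 4, temp = 4
Loop ends.

Final answer: 4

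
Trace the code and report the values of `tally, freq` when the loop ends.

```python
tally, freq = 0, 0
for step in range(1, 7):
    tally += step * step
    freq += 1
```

Let's trace through this code step by step.

Initialize: tally = 0
Initialize: freq = 0
Entering loop: for step in range(1, 7):
After iteration 1: step = 1, tally = 1, freq = 1
After iteration 2: step = 2, tally = 5, freq = 2
After iteration 3: step = 3, tally = 14, freq = 3
After iteration 4: step = 4, tally = 30, freq = 4
After iteration 5: step = 5, tally = 55, freq = 5
After iteration 6: step = 6, tally = 91, freq = 6
Loop ends.

Final answer: 91, 6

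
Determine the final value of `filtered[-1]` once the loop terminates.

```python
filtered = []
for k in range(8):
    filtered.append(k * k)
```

Let's trace through this code step by step.

Initialize: filtered = []
Entering loop: for k in range(8):
After iteration 1: k = 0, filtered = [0]
After iteration 2: k = 1, filtered = [0, 1]
After iteration 3: k = 2, filtered = [0, 1, 4]
After iteration 4: k = 3, filtered = [0, 1, 4, 9]
After iteration 5: k = 4, filtered = [0, 1, 4, 9, 16]
After iteration 6: k = 5, filtered = [0, 1, 4, 9, 16, 25]
After iteration 7: k = 6, filtered = [0, 1, 4, 9, 16, 25, 36]
After iteration 8: k = 7, filtered = [0, 1, 4, 9, 16, 25, 36, 49]
Loop ends.
filtered[-1] = 49

Final answer: 49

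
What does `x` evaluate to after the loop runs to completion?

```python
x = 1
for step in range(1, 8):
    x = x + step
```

Let's trace through this code step by step.

Initialize: x = 1
Entering loop: for step in range(1, 8):
After iteration 1: step = 1, x = 2
After iteration 2: step = 2, x = 4
After iteration 3: step = 3, x = 7
After iteration 4: step = 4, x = 11
After iteration 5: step = 5, x = 16
After iteration 6: step = 6, x = 22
After iteration 7: step = 7, x = 29
Loop ends.

Final answer: 29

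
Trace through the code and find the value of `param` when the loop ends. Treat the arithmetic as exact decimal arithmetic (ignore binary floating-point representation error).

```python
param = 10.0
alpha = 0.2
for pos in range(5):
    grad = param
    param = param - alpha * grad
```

Let's trace through this code step by step.

Initialize: param = 10.0
Initialize: alpha = 0.2
Entering loop: for pos in range(5):
After iteration 1: pos = 0, param = 8.0, grad = 10.0
After iteration 2: pos = 1, param = 6.4, grad = 8.0
After iteration 3: pos = 2, param = 5.12, grad = 6.4
After iteration 4: pos = 3, param = 4.096, grad = 5.12
After iteration 5: pos = 4, param = 3.2768, grad = 4.096
Loop ends.

Final answer: 3.2768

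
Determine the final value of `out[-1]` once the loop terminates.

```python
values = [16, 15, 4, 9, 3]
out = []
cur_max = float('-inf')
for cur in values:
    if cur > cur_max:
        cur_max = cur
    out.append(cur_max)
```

Let's trace through this code step by step.

Initialize: values = [16, 15, 4, 9, 3]
Initialize: out = []
Initialize: cur_max = -inf
Entering loop: for cur in values:
After iteration 1: cur = 16, out = [16], cur_max = 16
After iteration 2: cur = 15, out = [16, 16], cur_max = 16
After iteration 3: cur = 4, out = [16, 16, 16], cur_max = 16
After iteration 4: cur = 9, out = [16, 16, 16, 16], cur_max = 16
After iteration 5: cur = 3, out = [16, 16, 16, 16, 16], cur_max = 16
Loop ends.
out[-1] = 16

Final answer: 16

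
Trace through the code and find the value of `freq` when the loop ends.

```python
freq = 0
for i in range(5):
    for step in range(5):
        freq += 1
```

Let's trace through this code step by step.

Initialize: freq = 0
Entering loop: for i in range(5):
After iteration 1: i = 0, freq = 5
After iteration 2: i = 1, freq = 10
After iteration 3: i = 2, freq = 15
After iteration 4: i = 3, freq = 20
After iteration 5: i = 4, freq = 25
Loop ends.

Final answer: 25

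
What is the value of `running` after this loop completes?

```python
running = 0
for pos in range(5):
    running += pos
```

Let's trace through this code step by step.

Initialize: running = 0
Entering loop: for pos in range(5):
After iteration 1: pos = 0, running = 0
After iteration 2: pos = 1, running = 1
After iteration 3: pos = 2, running = 3
After iteration 4: pos = 3, running = 6
After iteration 5: pos = 4, running = 10
Loop ends.

Final answer: 10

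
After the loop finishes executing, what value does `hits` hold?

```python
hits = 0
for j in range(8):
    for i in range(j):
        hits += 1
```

Let's trace through this code step by step.

Initialize: hits = 0
Entering loop: for j in range(8):
After iteration 1: j = 0, hits = 0
After iteration 2: j = 1, hits = 1, i = 0
After iteration 3: j = 2, hits = 3, i = 1
After iteration 4: j = 3, hits = 6, i = 2
After iteration 5: j = 4, hits = 10, i = 3
After iteration 6: j = 5, hits = 15, i = 4
After iteration 7: j = 6, hits = 21, i = 5
After iteration 8: j = 7, hits = 28, i = 6
Loop ends.

Final answer: 28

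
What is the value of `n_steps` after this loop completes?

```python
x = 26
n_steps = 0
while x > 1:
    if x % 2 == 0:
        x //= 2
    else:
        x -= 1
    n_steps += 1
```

Let's trace through this code step by step.

Initialize: x = 26
Initialize: n_steps = 0
Entering loop: while x > 1:
After iteration 1: x = 13, n_steps = 1
After iteration 2: x = 12, n_steps = 2
After iteration 3: x = 6, n_steps = 3
After iteration 4: x = 3, n_steps = 4
After iteration 5: x = 2, n_steps = 5
After iteration 6: x = 1, n_steps = 6
Loop ends.

Final answer: 6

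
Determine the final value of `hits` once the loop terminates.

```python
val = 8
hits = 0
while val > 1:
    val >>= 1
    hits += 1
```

Let's trace through this code step by step.

Initialize: val = 8
Initialize: hits = 0
Entering loop: while val > 1:
After iteration 1: val = 4, hits = 1
After iteration 2: val = 2, hits = 2
After iteration 3: val = 1, hits = 3
Loop ends.

Final answer: 3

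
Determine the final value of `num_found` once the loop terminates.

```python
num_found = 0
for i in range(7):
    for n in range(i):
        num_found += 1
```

Let's trace through this code step by step.

Initialize: num_found = 0
Entering loop: for i in range(7):
After iteration 1: i = 0, num_found = 0
After iteration 2: i = 1, num_found = 1, n = 0
After iteration 3: i = 2, num_found = 3, n = 1
After iteration 4: i = 3, num_found = 6, n = 2
After iteration 5: i = 4, num_found = 10, n = 3
After iteration 6: i = 5, num_found = 15, n = 4
After iteration 7: i = 6, num_found = 21, n = 5
Loop ends.

Final answer: 21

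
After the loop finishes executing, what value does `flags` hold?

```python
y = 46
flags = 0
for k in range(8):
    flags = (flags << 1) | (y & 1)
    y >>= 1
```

Let's trace through this code step by step.

Initialize: y = 46
Initialize: flags = 0
Entering loop: for k in range(8):
After iteration 1: k = 0, y = 23, flags = 0
After iteration 2: k = 1, y = 11, flags = 1
After iteration 3: k = 2, y = 5, flags = 3
After iteration 4: k = 3, y = 2, flags = 7
After iteration 5: k = 4, y = 1, flags = 14
After iteration 6: k = 5, y = 0, flags = 29
After iteration 7: k = 6, y = 0, flags = 58
After iteration 8: k = 7, y = 0, flags = 116
Loop ends.

Final answer: 116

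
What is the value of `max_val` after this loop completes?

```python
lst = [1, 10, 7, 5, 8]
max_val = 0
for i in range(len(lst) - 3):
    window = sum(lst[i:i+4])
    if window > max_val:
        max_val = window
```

Let's trace through this code step by step.

Initialize: lst = [1, 10, 7, 5, 8]
Initialize: max_val = 0
Entering loop: for i in range(len(lst) - 3):
After iteration 1: i = 0, max_val = 23, window = 23
After iteration 2: i = 1, max_val = 30, window = 30
Loop ends.

Final answer: 30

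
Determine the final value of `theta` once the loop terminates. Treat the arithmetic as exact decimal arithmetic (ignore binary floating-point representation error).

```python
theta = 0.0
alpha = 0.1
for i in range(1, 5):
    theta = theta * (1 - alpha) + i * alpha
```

Let's trace through this code step by step.

Initialize: theta = 0.0
Initialize: alpha = 0.1
Entering loop: for i in range(1, 5):
After iteration 1: i = 1, theta = 0.1
After iteration 2: i = 2, theta = 0.29
After iteration 3: i = 3, theta = 0.561
After iteration 4: i = 4, theta = 0.9049
Loop ends.

Final answer: 0.9049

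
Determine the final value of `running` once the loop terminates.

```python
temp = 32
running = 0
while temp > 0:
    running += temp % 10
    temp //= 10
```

Let's trace through this code step by step.

Initialize: temp = 32
Initialize: running = 0
Entering loop: while temp > 0:
After iteration 1: temp = 3, running = 2
After iteration 2: temp = 0, running = 5
Loop ends.

Final answer: 5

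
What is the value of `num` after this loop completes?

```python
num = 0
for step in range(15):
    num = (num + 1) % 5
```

Let's trace through this code step by step.

Initialize: num = 0
Entering loop: for step in range(15):
After iteration 1: step = 0, num = 1
After iteration 2: step = 1, num = 2
After iteration 3: step = 2, num = 3
After iteration 4: step = 3, num = 4
After iteration 5: step = 4, num = 0
After iteration 6: step = 5, num = 1
After iteration 7: step = 6, num = 2
After iteration 8: step = 7, num = 3
After iteration 9: step = 8, num = 4
After iteration 10: step = 9, num = 0
After iteration 11: step = 10, num = 1
After iteration 12: step = 11, num = 2
After iteration 13: step = 12, num = 3
After iteration 14: step = 13, num = 4
After iteration 15: step = 14, num = 0
Loop ends.

Final answer: 0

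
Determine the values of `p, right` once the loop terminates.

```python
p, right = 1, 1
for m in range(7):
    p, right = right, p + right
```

Let's trace through this code step by step.

Initialize: p = 1
Initialize: right = 1
Entering loop: for m in range(7):
After iteration 1: m = 0, p = 1, right = 2
After iteration 2: m = 1, p = 2, right = 3
After iteration 3: m = 2, p = 3, right = 5
After iteration 4: m = 3, p = 5, right = 8
After iteration 5: m = 4, p = 8, right = 13
After iteration 6: m = 5, p = 13, right = 21
After iteration 7: m = 6, p = 21, right = 34
Loop ends.

Final answer: 21, 34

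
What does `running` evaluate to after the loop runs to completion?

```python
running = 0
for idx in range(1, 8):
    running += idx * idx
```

Let's trace through this code step by step.

Initialize: running = 0
Entering loop: for idx in range(1, 8):
After iteration 1: idx = 1, running = 1
After iteration 2: idx = 2, running = 5
After iteration 3: idx = 3, running = 14
After iteration 4: idx = 4, running = 30
After iteration 5: idx = 5, running = 55
After iteration 6: idx = 6, running = 91
After iteration 7: idx = 7, running = 140
Loop ends.

Final answer: 140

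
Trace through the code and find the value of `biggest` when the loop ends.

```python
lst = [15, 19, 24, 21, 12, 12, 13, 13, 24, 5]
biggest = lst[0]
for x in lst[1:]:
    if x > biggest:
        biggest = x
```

Let's trace through this code step by step.

Initialize: lst = [15, 19, 24, 21, 12, 12, 13, 13, 24, 5]
Initialize: biggest = 15
Entering loop: for x in lst[1:]:
After iteration 1: x = 19, biggest = 19
After iteration 2: x = 24, biggest = 24
After iteration 3: x = 21, biggest = 24
After iteration 4: x = 12, biggest = 24
After iteration 5: x = 12, biggest = 24
After iteration 6: x = 13, biggest = 24
After iteration 7: x = 13, biggest = 24
After iteration 8: x = 24, biggest = 24
After iteration 9: x = 5, biggest = 24
Loop ends.

Final answer: 24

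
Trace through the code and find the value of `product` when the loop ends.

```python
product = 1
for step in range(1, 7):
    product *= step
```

Let's trace through this code step by step.

Initialize: product = 1
Entering loop: for step in range(1, 7):
After iteration 1: step = 1, product = 1
After iteration 2: step = 2, product = 2
After iteration 3: step = 3, product = 6
After iteration 4: step = 4, product = 24
After iteration 5: step = 5, product = 120
After iteration 6: step = 6, product = 720
Loop ends.

Final answer: 720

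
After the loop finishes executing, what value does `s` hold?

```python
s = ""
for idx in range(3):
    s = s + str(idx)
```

Let's trace through this code step by step.

Initialize: s = ''
Entering loop: for idx in range(3):
After iteration 1: idx = 0, s = '0'
After iteration 2: idx = 1, s = '01'
After iteration 3: idx = 2, s = '012'
Loop ends.

Final answer: '012'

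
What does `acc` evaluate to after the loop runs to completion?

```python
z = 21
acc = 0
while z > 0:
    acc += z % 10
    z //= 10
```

Let's trace through this code step by step.

Initialize: z = 21
Initialize: acc = 0
Entering loop: while z > 0:
After iteration 1: z = 2, acc = 1
After iteration 2: z = 0, acc = 3
Loop ends.

Final answer: 3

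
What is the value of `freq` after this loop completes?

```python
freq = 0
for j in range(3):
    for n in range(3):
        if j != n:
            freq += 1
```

Let's trace through this code step by step.

Initialize: freq = 0
Entering loop: for j in range(3):
After iteration 1: j = 0, freq = 2
After iteration 2: j = 1, freq = 4
After iteration 3: j = 2, freq = 6
Loop ends.

Final answer: 6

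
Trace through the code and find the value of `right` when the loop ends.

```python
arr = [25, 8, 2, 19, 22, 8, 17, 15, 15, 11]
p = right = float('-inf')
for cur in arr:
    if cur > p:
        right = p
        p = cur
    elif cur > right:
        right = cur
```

Let's trace through this code step by step.

Initialize: arr = [25, 8, 2, 19, 22, 8, 17, 15, 15, 11]
Initialize: p = -inf
Initialize: right = -inf
Entering loop: for cur in arr:
After iteration 1: cur = 25, p = 25, right = -inf
After iteration 2: cur = 8, p = 25, right = 8
After iteration 3: cur = 2, p = 25, right = 8
After iteration 4: cur = 19, p = 25, right = 19
After iteration 5: cur = 22, p = 25, right = 22
After iteration 6: cur = 8, p = 25, right = 22
After iteration 7: cur = 17, p = 25, right = 22
After iteration 8: cur = 15, p = 25, right = 22
After iteration 9: cur = 15, p = 25, right = 22
After iteration 10: cur = 11, p = 25, right = 22
Loop ends.

Final answer: 22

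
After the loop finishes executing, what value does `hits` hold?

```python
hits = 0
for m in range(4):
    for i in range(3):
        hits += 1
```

Let's trace through this code step by step.

Initialize: hits = 0
Entering loop: for m in range(4):
After iteration 1: m = 0, hits = 3
After iteration 2: m = 1, hits = 6
After iteration 3: m = 2, hits = 9
After iteration 4: m = 3, hits = 12
Loop ends.

Final answer: 12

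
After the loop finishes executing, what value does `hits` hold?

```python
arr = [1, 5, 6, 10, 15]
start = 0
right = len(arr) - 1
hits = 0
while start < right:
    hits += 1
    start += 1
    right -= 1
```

Let's trace through this code step by step.

Initialize: arr = [1, 5, 6, 10, 15]
Initialize: start = 0
Initialize: right = 4
Initialize: hits = 0
Entering loop: while start < right:
After iteration 1: start = 1, right = 3, hits = 1
After iteration 2: start = 2, right = 2, hits = 2
Loop ends.

Final answer: 2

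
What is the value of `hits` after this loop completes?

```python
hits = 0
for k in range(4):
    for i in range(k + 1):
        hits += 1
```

Let's trace through this code step by step.

Initialize: hits = 0
Entering loop: for k in range(4):
After iteration 1: k = 0, hits = 1, i = 0
After iteration 2: k = 1, hits = 3, i = 1
After iteration 3: k = 2, hits = 6, i = 2
After iteration 4: k = 3, hits = 10, i = 3
Loop ends.

Final answer: 10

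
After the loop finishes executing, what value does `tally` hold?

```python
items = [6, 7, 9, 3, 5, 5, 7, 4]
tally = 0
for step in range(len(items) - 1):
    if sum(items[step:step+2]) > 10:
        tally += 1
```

Let's trace through this code step by step.

Initialize: items = [6, 7, 9, 3, 5, 5, 7, 4]
Initialize: tally = 0
Entering loop: for step in range(len(items) - 1):
After iteration 1: step = 0, tally = 1
After iteration 2: step = 1, tally = 2
After iteration 3: step = 2, tally = 3
After iteration 4: step = 3, tally = 3
After iteration 5: step = 4, tally = 3
After iteration 6: step = 5, tally = 4
After iteration 7: step = 6, tally = 5
Loop ends.

Final answer: 5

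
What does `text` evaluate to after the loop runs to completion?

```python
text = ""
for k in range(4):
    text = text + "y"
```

Let's trace through this code step by step.

Initialize: text = ''
Entering loop: for k in range(4):
After iteration 1: k = 0, text = 'y'
After iteration 2: k = 1, text = 'yy'
After iteration 3: k = 2, text = 'yyy'
After iteration 4: k = 3, text = 'yyyy'
Loop ends.

Final answer: 'yyyy'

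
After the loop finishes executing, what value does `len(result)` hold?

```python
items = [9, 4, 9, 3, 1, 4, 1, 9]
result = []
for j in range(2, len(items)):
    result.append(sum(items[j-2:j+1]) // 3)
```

Let's trace through this code step by step.

Initialize: items = [9, 4, 9, 3, 1, 4, 1, 9]
Initialize: result = []
Entering loop: for j in range(2, len(items)):
After iteration 1: j = 2, result = [7]
After iteration 2: j = 3, result = [7, 5]
After iteration 3: j = 4, result = [7, 5, 4]
After iteration 4: j = 5, result = [7, 5, 4, 2]
After iteration 5: j = 6, result = [7, 5, 4, 2, 2]
After iteration 6: j = 7, result = [7, 5, 4, 2, 2, 4]
Loop ends.
len(result) = 6

Final answer: 6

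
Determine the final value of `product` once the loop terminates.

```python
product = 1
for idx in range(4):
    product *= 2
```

Let's trace through this code step by step.

Initialize: product = 1
Entering loop: for idx in range(4):
After iteration 1: idx = 0, product = 2
After iteration 2: idx = 1, product = 4
After iteration 3: idx = 2, product = 8
After iteration 4: idx = 3, product = 16
Loop ends.

Final answer: 16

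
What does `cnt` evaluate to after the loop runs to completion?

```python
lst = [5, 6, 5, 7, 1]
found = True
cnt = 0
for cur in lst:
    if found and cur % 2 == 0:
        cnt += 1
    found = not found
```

Let's trace through this code step by step.

Initialize: lst = [5, 6, 5, 7, 1]
Initialize: found = True
Initialize: cnt = 0
Entering loop: for cur in lst:
After iteration 1: cur = 5, found = False, cnt = 0
After iteration 2: cur = 6, found = True, cnt = 0
After iteration 3: cur = 5, found = False, cnt = 0
After iteration 4: cur = 7, found = True, cnt = 0
After iteration 5: cur = 1, found = False, cnt = 0
Loop ends.

Final answer: 0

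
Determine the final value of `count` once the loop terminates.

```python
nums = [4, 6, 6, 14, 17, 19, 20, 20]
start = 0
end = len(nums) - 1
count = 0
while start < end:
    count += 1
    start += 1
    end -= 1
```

Let's trace through this code step by step.

Initialize: nums = [4, 6, 6, 14, 17, 19, 20, 20]
Initialize: start = 0
Initialize: end = 7
Initialize: count = 0
Entering loop: while start < end:
After iteration 1: start = 1, end = 6, count = 1
After iteration 2: start = 2, end = 5, count = 2
After iteration 3: start = 3, end = 4, count = 3
After iteration 4: start = 4, end = 3, count = 4
Loop ends.

Final answer: 4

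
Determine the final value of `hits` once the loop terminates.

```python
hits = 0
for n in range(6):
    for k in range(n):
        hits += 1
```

Let's trace through this code step by step.

Initialize: hits = 0
Entering loop: for n in range(6):
After iteration 1: n = 0, hits = 0
After iteration 2: n = 1, hits = 1, k = 0
After iteration 3: n = 2, hits = 3, k = 1
After iteration 4: n = 3, hits = 6, k = 2
After iteration 5: n = 4, hits = 10, k = 3
After iteration 6: n = 5, hits = 15, k = 4
Loop ends.

Final answer: 15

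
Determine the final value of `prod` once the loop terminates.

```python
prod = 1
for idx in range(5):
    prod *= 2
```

Let's trace through this code step by step.

Initialize: prod = 1
Entering loop: for idx in range(5):
After iteration 1: idx = 0, prod = 2
After iteration 2: idx = 1, prod = 4
After iteration 3: idx = 2, prod = 8
After iteration 4: idx = 3, prod = 16
After iteration 5: idx = 4, prod = 32
Loop ends.

Final answer: 32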